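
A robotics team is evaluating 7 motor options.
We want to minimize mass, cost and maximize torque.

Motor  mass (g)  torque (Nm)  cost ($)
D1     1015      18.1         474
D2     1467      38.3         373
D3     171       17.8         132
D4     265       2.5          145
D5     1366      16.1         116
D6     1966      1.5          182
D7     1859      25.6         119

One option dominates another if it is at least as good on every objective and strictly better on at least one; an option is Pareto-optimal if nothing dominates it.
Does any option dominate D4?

Yes

D3 vs D4: mass 171≤265, torque 17.8≥2.5, cost 132≤145 — D3 is at least as good on every objective and strictly better on at least one, so D3 dominates D4.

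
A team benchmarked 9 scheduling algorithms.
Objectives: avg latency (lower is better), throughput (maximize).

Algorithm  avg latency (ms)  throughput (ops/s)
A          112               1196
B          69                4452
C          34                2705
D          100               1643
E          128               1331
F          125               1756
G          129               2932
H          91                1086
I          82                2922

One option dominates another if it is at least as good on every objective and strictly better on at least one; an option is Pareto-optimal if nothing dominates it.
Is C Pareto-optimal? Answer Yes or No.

A: worse on avg latency (112 vs 34).
B: worse on avg latency (69 vs 34).
D: worse on avg latency (100 vs 34).
E: worse on avg latency (128 vs 34).
F: worse on avg latency (125 vs 34).
G: worse on avg latency (129 vs 34).
H: worse on avg latency (91 vs 34).
I: worse on avg latency (82 vs 34).
No option is at least as good as C on every objective and strictly better on one.

Yes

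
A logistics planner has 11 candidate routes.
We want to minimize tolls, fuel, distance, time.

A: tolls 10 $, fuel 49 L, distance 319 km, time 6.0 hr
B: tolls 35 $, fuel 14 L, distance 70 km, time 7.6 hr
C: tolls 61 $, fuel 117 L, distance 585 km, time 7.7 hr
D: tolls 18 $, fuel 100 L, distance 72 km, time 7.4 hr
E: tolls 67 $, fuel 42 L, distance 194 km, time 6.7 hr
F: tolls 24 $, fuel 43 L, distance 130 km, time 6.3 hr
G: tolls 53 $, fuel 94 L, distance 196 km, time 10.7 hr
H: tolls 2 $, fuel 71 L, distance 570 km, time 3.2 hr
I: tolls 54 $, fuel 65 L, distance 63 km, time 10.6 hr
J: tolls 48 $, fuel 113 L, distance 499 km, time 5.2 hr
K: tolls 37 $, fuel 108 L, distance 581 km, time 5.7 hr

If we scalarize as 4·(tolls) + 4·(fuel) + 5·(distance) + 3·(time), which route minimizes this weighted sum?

B

A: 4·10 + 4·49 + 5·319 + 3·6.0 = 1849.0
B: 4·35 + 4·14 + 5·70 + 3·7.6 = 568.8
C: 4·61 + 4·117 + 5·585 + 3·7.7 = 3660.1
D: 4·18 + 4·100 + 5·72 + 3·7.4 = 854.2
E: 4·67 + 4·42 + 5·194 + 3·6.7 = 1426.1
F: 4·24 + 4·43 + 5·130 + 3·6.3 = 936.9
G: 4·53 + 4·94 + 5·196 + 3·10.7 = 1600.1
H: 4·2 + 4·71 + 5·570 + 3·3.2 = 3151.6
I: 4·54 + 4·65 + 5·63 + 3·10.6 = 822.8
J: 4·48 + 4·113 + 5·499 + 3·5.2 = 3154.6
K: 4·37 + 4·108 + 5·581 + 3·5.7 = 3502.1
Lowest: B at 568.8.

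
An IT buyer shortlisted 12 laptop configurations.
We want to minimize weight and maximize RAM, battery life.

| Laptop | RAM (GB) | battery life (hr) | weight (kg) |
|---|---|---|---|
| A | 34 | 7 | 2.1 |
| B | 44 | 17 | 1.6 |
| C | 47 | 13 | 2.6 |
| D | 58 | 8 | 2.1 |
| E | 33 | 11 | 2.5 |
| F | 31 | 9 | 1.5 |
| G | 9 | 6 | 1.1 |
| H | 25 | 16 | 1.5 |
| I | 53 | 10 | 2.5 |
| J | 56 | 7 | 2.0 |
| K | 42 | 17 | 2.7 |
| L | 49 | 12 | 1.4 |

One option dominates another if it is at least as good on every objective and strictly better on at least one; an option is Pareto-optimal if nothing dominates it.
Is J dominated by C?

No

C vs J: C is worse on RAM (47 vs 56), so it does not dominate J.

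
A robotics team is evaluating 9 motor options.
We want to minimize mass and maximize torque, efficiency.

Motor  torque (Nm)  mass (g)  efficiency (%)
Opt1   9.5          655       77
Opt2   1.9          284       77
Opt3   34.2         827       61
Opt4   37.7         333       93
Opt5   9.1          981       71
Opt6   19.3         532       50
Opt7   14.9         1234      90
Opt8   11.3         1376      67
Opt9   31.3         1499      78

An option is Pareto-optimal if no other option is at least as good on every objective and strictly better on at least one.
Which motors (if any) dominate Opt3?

Opt4: torque 37.7≥34.2, mass 333≤827, efficiency 93≥61 — dominates Opt3.
Others (Opt1, Opt2, Opt5, Opt6, Opt7, Opt8, Opt9) are each worse than Opt3 on at least one objective.

Opt4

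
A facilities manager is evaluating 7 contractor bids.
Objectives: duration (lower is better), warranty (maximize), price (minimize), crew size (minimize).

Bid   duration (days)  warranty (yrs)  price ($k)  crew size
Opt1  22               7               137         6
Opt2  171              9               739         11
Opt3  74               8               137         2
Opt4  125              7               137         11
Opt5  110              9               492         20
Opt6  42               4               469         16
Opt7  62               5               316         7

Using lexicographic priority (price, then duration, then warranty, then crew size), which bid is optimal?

Opt1

First minimize price: best is 137, kept {Opt1, Opt3, Opt4}.
Then minimize duration: best is 22, kept {Opt1}.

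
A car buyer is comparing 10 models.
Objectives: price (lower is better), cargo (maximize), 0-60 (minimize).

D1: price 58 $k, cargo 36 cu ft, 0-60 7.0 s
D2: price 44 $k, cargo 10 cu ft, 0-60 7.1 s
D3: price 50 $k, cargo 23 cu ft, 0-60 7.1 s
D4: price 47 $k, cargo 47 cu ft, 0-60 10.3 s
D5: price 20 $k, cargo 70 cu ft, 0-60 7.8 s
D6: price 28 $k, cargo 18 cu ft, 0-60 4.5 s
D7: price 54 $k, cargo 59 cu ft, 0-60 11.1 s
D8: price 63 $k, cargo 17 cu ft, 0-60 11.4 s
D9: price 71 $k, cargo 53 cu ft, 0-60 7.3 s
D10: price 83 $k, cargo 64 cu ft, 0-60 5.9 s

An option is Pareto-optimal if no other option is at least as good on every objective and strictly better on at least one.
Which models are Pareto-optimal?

D1: not dominated.
D2: dominated by D6 (price 28≤44, cargo 18≥10, 0-60 4.5≤7.1).
D3: not dominated.
D4: dominated by D5 (price 20≤47, cargo 70≥47, 0-60 7.8≤10.3).
D5: not dominated (best price).
D6: not dominated (best 0-60).
D7: dominated by D5 (price 20≤54, cargo 70≥59, 0-60 7.8≤11.1).
D8: dominated by D1 (price 58≤63, cargo 36≥17, 0-60 7.0≤11.4).
D9: not dominated.
D10: not dominated.

D1, D3, D5, D6, D9, D10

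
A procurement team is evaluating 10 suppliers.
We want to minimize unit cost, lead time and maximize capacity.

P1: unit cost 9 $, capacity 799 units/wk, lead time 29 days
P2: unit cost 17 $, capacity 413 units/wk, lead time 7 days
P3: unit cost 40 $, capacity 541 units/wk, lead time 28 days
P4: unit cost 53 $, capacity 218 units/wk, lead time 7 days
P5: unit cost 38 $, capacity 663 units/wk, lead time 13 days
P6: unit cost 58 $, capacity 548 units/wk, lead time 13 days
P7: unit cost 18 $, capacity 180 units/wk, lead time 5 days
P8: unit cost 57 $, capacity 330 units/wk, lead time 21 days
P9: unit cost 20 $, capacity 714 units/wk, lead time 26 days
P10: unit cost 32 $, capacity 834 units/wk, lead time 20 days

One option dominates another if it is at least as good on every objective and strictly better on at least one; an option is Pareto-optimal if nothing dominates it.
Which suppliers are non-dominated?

P1, P2, P5, P7, P9, P10

P1: not dominated (best unit cost).
P2: not dominated.
P3: dominated by P5 (unit cost 38≤40, capacity 663≥541, lead time 13≤28).
P4: dominated by P2 (unit cost 17≤53, capacity 413≥218, lead time 7≤7).
P5: not dominated.
P6: dominated by P5 (unit cost 38≤58, capacity 663≥548, lead time 13≤13).
P7: not dominated (best lead time).
P8: dominated by P2 (unit cost 17≤57, capacity 413≥330, lead time 7≤21).
P9: not dominated.
P10: not dominated (best capacity).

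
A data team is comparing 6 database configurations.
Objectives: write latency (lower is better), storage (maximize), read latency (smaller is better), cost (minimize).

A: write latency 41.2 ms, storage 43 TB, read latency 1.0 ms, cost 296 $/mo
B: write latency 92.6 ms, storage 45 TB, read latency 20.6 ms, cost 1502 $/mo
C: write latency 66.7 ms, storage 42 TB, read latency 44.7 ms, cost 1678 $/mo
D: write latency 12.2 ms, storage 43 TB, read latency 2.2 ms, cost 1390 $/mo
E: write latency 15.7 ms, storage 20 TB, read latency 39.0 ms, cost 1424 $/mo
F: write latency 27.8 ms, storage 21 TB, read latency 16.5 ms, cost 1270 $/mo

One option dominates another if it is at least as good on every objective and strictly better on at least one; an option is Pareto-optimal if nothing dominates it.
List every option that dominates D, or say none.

none

A: worse on write latency (41.2 vs 12.2).
B: worse on write latency (92.6 vs 12.2).
C: worse on write latency (66.7 vs 12.2).
E: worse on write latency (15.7 vs 12.2).
F: worse on write latency (27.8 vs 12.2).
No option dominates D.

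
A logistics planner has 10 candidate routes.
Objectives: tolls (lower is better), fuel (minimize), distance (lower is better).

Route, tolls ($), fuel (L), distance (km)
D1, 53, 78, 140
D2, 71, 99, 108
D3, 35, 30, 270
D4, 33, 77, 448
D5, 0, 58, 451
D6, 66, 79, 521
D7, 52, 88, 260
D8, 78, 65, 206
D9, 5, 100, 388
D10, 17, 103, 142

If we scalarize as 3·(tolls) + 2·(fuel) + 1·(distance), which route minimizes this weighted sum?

D1: 3·53 + 2·78 + 1·140 = 455
D2: 3·71 + 2·99 + 1·108 = 519
D3: 3·35 + 2·30 + 1·270 = 435
D4: 3·33 + 2·77 + 1·448 = 701
D5: 3·0 + 2·58 + 1·451 = 567
D6: 3·66 + 2·79 + 1·521 = 877
D7: 3·52 + 2·88 + 1·260 = 592
D8: 3·78 + 2·65 + 1·206 = 570
D9: 3·5 + 2·100 + 1·388 = 603
D10: 3·17 + 2·103 + 1·142 = 399
Lowest: D10 at 399.

D10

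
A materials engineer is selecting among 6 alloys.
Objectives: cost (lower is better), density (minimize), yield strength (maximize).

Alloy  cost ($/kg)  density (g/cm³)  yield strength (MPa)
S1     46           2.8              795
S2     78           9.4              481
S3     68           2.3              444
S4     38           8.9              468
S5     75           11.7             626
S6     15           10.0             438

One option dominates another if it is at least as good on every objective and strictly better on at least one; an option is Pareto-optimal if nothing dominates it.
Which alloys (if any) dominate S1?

S2: worse on cost (78 vs 46).
S3: worse on cost (68 vs 46).
S4: worse on density (8.9 vs 2.8).
S5: worse on cost (75 vs 46).
S6: worse on density (10.0 vs 2.8).
No option dominates S1.

none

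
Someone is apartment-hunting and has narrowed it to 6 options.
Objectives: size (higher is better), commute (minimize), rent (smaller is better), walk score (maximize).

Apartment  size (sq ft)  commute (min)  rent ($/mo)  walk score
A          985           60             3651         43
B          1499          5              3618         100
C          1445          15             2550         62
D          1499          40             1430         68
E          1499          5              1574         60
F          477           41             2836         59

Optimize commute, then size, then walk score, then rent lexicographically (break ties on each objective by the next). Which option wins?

First minimize commute: best is 5, kept {B, E}.
Then maximize size: best is 1499, kept {B, E}.
Then maximize walk score: best is 100, kept {B}.

B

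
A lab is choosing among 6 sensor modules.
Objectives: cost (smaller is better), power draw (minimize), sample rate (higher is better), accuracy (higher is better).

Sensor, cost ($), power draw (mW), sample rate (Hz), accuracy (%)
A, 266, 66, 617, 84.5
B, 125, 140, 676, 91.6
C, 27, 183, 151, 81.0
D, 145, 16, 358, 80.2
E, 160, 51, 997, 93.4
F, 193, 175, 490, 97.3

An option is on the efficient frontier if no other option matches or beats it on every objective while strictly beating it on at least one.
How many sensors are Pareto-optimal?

5

A: dominated by E (cost 160≤266, power draw 51≤66, sample rate 997≥617, accuracy 93.4≥84.5).
B: not dominated.
C: not dominated (best cost).
D: not dominated (best power draw).
E: not dominated (best sample rate).
F: not dominated (best accuracy).
Pareto-optimal: B, C, D, E, F → 5.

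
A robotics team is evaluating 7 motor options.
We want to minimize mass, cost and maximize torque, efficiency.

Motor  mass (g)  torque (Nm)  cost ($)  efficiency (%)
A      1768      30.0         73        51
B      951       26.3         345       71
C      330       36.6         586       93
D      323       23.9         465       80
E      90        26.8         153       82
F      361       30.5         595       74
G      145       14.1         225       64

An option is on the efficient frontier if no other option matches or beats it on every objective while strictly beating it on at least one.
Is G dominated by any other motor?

Yes

E vs G: mass 90≤145, torque 26.8≥14.1, cost 153≤225, efficiency 82≥64 — E is at least as good on every objective and strictly better on at least one, so E dominates G.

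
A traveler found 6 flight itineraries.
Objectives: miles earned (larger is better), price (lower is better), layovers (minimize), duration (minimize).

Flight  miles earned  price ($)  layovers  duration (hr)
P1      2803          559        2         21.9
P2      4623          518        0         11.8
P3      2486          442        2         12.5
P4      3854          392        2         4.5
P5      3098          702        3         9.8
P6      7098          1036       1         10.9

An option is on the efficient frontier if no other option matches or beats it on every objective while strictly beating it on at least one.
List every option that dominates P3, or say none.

P4

P4: miles earned 3854≥2486, price 392≤442, layovers 2≤2, duration 4.5≤12.5 — dominates P3.
Others (P1, P2, P5, P6) are each worse than P3 on at least one objective.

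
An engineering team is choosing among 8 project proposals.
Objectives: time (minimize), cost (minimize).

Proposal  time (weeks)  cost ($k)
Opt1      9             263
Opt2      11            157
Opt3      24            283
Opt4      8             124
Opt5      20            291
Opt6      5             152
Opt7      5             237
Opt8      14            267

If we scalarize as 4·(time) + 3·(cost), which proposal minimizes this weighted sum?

Opt4

Opt1: 4·9 + 3·263 = 825
Opt2: 4·11 + 3·157 = 515
Opt3: 4·24 + 3·283 = 945
Opt4: 4·8 + 3·124 = 404
Opt5: 4·20 + 3·291 = 953
Opt6: 4·5 + 3·152 = 476
Opt7: 4·5 + 3·237 = 731
Opt8: 4·14 + 3·267 = 857
Lowest: Opt4 at 404.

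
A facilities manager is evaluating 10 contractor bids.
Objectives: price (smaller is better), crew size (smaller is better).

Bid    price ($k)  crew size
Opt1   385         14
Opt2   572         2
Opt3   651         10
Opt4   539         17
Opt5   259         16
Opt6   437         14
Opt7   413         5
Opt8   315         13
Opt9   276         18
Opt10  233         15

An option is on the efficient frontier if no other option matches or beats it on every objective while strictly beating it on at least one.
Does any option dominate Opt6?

Opt1 vs Opt6: price 385≤437, crew size 14≤14 — Opt1 is at least as good on every objective and strictly better on at least one, so Opt1 dominates Opt6.

Yes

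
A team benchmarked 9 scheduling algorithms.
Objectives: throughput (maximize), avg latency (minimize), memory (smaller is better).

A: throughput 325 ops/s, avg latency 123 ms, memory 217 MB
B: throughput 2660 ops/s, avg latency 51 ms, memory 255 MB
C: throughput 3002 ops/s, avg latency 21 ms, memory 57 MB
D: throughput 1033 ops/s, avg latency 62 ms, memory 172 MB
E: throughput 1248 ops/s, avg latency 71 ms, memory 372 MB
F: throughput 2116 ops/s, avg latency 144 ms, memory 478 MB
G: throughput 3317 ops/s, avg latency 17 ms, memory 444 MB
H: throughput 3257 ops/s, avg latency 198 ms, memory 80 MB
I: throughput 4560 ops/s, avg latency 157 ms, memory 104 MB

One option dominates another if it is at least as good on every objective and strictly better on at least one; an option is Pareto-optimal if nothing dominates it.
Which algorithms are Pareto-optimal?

A: dominated by C (throughput 3002≥325, avg latency 21≤123, memory 57≤217).
B: dominated by C (throughput 3002≥2660, avg latency 21≤51, memory 57≤255).
C: not dominated (best memory).
D: dominated by C (throughput 3002≥1033, avg latency 21≤62, memory 57≤172).
E: dominated by B (throughput 2660≥1248, avg latency 51≤71, memory 255≤372).
F: dominated by B (throughput 2660≥2116, avg latency 51≤144, memory 255≤478).
G: not dominated (best avg latency).
H: not dominated.
I: not dominated (best throughput).

C, G, H, I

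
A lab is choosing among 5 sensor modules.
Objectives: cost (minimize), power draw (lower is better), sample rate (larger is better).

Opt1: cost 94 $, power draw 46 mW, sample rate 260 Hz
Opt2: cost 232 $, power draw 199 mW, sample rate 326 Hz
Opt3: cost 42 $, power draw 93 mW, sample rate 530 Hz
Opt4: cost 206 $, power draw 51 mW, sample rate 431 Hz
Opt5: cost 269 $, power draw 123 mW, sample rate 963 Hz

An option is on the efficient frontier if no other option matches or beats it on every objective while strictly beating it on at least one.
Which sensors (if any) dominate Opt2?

Opt3, Opt4

Opt3: cost 42≤232, power draw 93≤199, sample rate 530≥326 — dominates Opt2.
Opt4: cost 206≤232, power draw 51≤199, sample rate 431≥326 — dominates Opt2.
Others (Opt1, Opt5) are each worse than Opt2 on at least one objective.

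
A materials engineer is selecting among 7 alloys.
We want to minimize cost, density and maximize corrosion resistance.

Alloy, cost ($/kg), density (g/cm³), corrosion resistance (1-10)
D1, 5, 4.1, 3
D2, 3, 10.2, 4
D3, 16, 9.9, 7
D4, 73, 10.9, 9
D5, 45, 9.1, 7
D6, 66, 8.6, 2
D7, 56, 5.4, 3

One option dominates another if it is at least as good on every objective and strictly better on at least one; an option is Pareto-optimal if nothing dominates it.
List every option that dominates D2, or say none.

none

D1: worse on cost (5 vs 3).
D3: worse on cost (16 vs 3).
D4: worse on cost (73 vs 3).
D5: worse on cost (45 vs 3).
D6: worse on cost (66 vs 3).
D7: worse on cost (56 vs 3).
No option dominates D2.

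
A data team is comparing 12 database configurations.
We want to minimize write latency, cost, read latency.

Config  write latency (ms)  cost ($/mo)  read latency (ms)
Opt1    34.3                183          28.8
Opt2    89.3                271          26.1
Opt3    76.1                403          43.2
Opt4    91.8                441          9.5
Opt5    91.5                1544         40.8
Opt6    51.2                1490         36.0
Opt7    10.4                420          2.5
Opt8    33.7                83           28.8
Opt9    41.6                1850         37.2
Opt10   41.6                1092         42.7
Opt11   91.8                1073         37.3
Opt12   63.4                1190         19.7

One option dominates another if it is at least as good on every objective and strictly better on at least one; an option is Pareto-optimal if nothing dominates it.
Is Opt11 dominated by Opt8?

Yes

Opt8 vs Opt11: write latency 33.7≤91.8, cost 83≤1073, read latency 28.8≤37.3 — Opt8 is at least as good on every objective with at least one strict improvement.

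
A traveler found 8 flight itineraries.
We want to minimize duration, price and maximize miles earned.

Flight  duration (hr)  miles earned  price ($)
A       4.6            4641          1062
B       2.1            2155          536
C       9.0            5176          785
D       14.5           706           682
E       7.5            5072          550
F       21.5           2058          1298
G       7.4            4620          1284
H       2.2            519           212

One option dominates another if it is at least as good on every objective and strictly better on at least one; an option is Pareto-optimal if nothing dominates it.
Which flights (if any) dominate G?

A

A: duration 4.6≤7.4, miles earned 4641≥4620, price 1062≤1284 — dominates G.
Others (B, C, D, E, F, H) are each worse than G on at least one objective.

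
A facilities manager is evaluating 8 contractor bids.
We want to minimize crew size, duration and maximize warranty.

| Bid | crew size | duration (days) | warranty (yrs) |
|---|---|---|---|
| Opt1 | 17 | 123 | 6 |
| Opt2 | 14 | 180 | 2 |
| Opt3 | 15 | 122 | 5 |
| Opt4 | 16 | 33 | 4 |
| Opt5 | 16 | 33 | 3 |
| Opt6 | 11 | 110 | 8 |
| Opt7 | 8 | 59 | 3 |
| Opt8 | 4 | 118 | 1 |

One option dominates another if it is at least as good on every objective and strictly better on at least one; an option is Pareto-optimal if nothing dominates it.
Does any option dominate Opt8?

No

Opt1: worse on crew size (17 vs 4).
Opt2: worse on crew size (14 vs 4).
Opt3: worse on crew size (15 vs 4).
Opt4: worse on crew size (16 vs 4).
Opt5: worse on crew size (16 vs 4).
Opt6: worse on crew size (11 vs 4).
Opt7: worse on crew size (8 vs 4).
No option is at least as good as Opt8 on every objective and strictly better on one.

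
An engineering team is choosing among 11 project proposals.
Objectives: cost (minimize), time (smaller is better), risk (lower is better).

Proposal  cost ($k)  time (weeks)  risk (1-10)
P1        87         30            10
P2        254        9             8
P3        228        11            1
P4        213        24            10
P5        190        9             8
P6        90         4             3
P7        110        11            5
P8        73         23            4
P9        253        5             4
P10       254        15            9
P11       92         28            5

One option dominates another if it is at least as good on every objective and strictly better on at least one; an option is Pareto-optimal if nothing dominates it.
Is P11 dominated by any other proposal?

Yes

P6 vs P11: cost 90≤92, time 4≤28, risk 3≤5 — P6 is at least as good on every objective and strictly better on at least one, so P6 dominates P11.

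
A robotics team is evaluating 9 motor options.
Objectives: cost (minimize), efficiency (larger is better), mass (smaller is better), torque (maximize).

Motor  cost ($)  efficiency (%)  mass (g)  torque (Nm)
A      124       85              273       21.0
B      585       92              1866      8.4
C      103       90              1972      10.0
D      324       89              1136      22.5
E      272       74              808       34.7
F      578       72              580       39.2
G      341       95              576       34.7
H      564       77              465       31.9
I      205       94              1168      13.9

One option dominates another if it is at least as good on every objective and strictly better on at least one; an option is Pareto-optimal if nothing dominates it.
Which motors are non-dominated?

A, C, D, E, F, G, H, I

A: not dominated (best mass).
B: dominated by G (cost 341≤585, efficiency 95≥92, mass 576≤1866, torque 34.7≥8.4).
C: not dominated (best cost).
D: not dominated.
E: not dominated.
F: not dominated (best torque).
G: not dominated (best efficiency).
H: not dominated.
I: not dominated.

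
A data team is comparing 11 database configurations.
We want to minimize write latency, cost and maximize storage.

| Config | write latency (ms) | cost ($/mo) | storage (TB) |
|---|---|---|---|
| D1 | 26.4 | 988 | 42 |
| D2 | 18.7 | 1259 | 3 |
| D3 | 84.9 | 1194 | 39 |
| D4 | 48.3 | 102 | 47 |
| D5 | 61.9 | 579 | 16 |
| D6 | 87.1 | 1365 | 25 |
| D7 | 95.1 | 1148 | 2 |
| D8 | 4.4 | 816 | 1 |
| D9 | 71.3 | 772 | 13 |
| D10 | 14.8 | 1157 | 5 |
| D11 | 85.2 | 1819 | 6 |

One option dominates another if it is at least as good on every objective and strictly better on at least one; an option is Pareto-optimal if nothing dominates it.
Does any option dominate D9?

Yes

D4 vs D9: write latency 48.3≤71.3, cost 102≤772, storage 47≥13 — D4 is at least as good on every objective and strictly better on at least one, so D4 dominates D9.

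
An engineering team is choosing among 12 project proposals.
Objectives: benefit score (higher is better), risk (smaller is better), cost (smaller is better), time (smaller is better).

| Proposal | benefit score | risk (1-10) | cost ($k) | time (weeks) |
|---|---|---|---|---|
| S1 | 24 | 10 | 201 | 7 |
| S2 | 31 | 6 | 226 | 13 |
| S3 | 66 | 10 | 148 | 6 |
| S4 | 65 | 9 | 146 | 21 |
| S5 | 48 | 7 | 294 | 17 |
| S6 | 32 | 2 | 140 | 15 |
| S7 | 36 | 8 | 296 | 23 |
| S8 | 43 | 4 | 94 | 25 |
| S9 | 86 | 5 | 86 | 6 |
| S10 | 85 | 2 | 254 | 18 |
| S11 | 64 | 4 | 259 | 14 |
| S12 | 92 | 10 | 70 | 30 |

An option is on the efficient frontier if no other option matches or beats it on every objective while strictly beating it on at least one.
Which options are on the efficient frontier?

S6, S8, S9, S10, S11, S12

S1: dominated by S3 (benefit score 66≥24, risk 10≤10, cost 148≤201, time 6≤7).
S2: dominated by S9 (benefit score 86≥31, risk 5≤6, cost 86≤226, time 6≤13).
S3: dominated by S9 (benefit score 86≥66, risk 5≤10, cost 86≤148, time 6≤6).
S4: dominated by S9 (benefit score 86≥65, risk 5≤9, cost 86≤146, time 6≤21).
S5: dominated by S9 (benefit score 86≥48, risk 5≤7, cost 86≤294, time 6≤17).
S6: not dominated.
S7: dominated by S5 (benefit score 48≥36, risk 7≤8, cost 294≤296, time 17≤23).
S8: not dominated.
S9: not dominated.
S10: not dominated.
S11: not dominated.
S12: not dominated (best benefit score).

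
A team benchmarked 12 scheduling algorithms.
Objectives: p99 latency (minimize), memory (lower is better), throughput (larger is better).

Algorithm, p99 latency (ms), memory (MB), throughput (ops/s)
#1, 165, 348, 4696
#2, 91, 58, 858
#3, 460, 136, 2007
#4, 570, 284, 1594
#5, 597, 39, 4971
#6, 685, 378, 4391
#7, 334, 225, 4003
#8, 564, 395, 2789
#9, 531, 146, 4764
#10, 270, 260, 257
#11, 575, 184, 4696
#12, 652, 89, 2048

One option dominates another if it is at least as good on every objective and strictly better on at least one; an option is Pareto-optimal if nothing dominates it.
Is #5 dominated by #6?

No

#6 vs #5: #6 is worse on p99 latency (685 vs 597), so it does not dominate #5.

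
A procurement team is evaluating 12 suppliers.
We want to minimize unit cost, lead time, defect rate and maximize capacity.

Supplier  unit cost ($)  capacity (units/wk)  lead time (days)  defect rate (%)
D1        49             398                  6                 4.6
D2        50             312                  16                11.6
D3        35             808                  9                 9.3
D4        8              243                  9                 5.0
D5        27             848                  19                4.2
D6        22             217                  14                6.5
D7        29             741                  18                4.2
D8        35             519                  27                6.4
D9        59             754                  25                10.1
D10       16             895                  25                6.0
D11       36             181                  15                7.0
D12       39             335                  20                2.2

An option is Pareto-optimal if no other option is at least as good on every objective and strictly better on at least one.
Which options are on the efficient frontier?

D1: not dominated (best lead time).
D2: dominated by D1 (unit cost 49≤50, capacity 398≥312, lead time 6≤16, defect rate 4.6≤11.6).
D3: not dominated.
D4: not dominated (best unit cost).
D5: not dominated.
D6: dominated by D4 (unit cost 8≤22, capacity 243≥217, lead time 9≤14, defect rate 5.0≤6.5).
D7: not dominated.
D8: dominated by D5 (unit cost 27≤35, capacity 848≥519, lead time 19≤27, defect rate 4.2≤6.4).
D9: dominated by D3 (unit cost 35≤59, capacity 808≥754, lead time 9≤25, defect rate 9.3≤10.1).
D10: not dominated (best capacity).
D11: dominated by D4 (unit cost 8≤36, capacity 243≥181, lead time 9≤15, defect rate 5.0≤7.0).
D12: not dominated (best defect rate).

D1, D3, D4, D5, D7, D10, D12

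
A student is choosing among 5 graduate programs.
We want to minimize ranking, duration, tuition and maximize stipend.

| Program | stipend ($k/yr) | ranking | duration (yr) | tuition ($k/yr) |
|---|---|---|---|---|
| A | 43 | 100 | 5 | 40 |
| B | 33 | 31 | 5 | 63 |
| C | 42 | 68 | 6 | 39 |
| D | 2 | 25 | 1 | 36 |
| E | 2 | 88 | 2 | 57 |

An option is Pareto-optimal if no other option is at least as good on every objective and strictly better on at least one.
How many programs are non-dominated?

A: not dominated (best stipend).
B: not dominated.
C: not dominated.
D: not dominated (best ranking).
E: dominated by D (stipend 2≥2, ranking 25≤88, duration 1≤2, tuition 36≤57).
Pareto-optimal: A, B, C, D → 4.

4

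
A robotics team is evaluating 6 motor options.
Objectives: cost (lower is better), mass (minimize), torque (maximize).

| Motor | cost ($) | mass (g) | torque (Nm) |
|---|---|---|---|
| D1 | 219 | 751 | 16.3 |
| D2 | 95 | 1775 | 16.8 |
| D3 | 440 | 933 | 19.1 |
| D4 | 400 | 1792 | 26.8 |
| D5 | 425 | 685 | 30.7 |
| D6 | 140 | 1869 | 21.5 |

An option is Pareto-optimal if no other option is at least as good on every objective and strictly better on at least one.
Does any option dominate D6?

D1: worse on cost (219 vs 140).
D2: worse on torque (16.8 vs 21.5).
D3: worse on cost (440 vs 140).
D4: worse on cost (400 vs 140).
D5: worse on cost (425 vs 140).
No option is at least as good as D6 on every objective and strictly better on one.

No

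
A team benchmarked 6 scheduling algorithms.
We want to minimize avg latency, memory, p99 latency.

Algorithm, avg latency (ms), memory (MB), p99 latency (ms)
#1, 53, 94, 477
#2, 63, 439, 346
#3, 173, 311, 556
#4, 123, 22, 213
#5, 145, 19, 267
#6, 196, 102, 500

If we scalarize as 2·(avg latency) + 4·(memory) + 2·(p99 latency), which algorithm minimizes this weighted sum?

#4

#1: 2·53 + 4·94 + 2·477 = 1436
#2: 2·63 + 4·439 + 2·346 = 2574
#3: 2·173 + 4·311 + 2·556 = 2702
#4: 2·123 + 4·22 + 2·213 = 760
#5: 2·145 + 4·19 + 2·267 = 900
#6: 2·196 + 4·102 + 2·500 = 1800
Lowest: #4 at 760.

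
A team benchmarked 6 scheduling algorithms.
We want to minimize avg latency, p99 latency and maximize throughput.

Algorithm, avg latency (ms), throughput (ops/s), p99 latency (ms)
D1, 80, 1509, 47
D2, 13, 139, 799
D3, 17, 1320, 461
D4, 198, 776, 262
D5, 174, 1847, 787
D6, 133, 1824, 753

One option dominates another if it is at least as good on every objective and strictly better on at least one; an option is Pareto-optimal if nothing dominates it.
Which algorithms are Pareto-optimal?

D1, D2, D3, D5, D6

D1: not dominated (best p99 latency).
D2: not dominated (best avg latency).
D3: not dominated.
D4: dominated by D1 (avg latency 80≤198, throughput 1509≥776, p99 latency 47≤262).
D5: not dominated (best throughput).
D6: not dominated.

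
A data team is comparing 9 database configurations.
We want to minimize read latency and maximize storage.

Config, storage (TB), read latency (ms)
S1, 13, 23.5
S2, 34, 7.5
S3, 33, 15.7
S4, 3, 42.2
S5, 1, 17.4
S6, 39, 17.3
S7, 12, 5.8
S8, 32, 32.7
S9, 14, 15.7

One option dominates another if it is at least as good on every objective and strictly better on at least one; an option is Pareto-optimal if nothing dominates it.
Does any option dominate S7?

S1: worse on read latency (23.5 vs 5.8).
S2: worse on read latency (7.5 vs 5.8).
S3: worse on read latency (15.7 vs 5.8).
S4: worse on storage (3 vs 12).
S5: worse on storage (1 vs 12).
S6: worse on read latency (17.3 vs 5.8).
S8: worse on read latency (32.7 vs 5.8).
S9: worse on read latency (15.7 vs 5.8).
No option is at least as good as S7 on every objective and strictly better on one.

No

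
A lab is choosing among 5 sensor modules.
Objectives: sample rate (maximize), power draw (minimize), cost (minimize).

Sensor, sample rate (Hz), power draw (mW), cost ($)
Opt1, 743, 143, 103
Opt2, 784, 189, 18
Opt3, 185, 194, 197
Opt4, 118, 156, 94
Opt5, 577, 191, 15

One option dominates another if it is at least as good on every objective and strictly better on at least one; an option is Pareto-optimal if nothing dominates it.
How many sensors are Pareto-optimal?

4

Opt1: not dominated (best power draw).
Opt2: not dominated (best sample rate).
Opt3: dominated by Opt1 (sample rate 743≥185, power draw 143≤194, cost 103≤197).
Opt4: not dominated.
Opt5: not dominated (best cost).
Pareto-optimal: Opt1, Opt2, Opt4, Opt5 → 4.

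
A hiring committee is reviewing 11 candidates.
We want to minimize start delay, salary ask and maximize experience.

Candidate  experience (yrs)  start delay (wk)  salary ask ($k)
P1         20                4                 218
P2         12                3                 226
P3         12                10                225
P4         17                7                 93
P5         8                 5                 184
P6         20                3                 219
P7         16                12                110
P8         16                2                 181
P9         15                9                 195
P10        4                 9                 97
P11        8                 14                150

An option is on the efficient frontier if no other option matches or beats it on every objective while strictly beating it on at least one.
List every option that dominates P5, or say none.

P8: experience 16≥8, start delay 2≤5, salary ask 181≤184 — dominates P5.
Others (P1, P2, P3, P4, P6, P7, P9, P10, P11) are each worse than P5 on at least one objective.

P8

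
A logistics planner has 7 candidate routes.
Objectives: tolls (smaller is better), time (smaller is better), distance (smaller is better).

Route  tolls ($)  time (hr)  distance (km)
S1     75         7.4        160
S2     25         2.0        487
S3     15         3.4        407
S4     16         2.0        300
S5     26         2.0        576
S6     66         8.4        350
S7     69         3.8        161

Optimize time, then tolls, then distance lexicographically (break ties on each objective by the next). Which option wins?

First minimize time: best is 2.0, kept {S2, S4, S5}.
Then minimize tolls: best is 16, kept {S4}.

S4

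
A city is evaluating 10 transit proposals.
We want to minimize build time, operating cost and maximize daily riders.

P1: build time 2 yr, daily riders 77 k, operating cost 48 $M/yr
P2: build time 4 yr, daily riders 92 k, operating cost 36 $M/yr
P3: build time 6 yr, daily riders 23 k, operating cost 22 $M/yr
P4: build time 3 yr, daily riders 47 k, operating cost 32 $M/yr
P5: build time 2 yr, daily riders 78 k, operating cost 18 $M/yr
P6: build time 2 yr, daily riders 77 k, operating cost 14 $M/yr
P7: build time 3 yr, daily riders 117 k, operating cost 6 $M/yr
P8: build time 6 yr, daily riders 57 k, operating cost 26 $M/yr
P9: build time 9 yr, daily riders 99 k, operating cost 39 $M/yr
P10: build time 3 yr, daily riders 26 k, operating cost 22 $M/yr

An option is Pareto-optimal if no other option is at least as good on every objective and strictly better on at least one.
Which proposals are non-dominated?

P5, P6, P7

P1: dominated by P5 (build time 2≤2, daily riders 78≥77, operating cost 18≤48).
P2: dominated by P7 (build time 3≤4, daily riders 117≥92, operating cost 6≤36).
P3: dominated by P5 (build time 2≤6, daily riders 78≥23, operating cost 18≤22).
P4: dominated by P5 (build time 2≤3, daily riders 78≥47, operating cost 18≤32).
P5: not dominated.
P6: not dominated.
P7: not dominated (best daily riders).
P8: dominated by P5 (build time 2≤6, daily riders 78≥57, operating cost 18≤26).
P9: dominated by P7 (build time 3≤9, daily riders 117≥99, operating cost 6≤39).
P10: dominated by P5 (build time 2≤3, daily riders 78≥26, operating cost 18≤22).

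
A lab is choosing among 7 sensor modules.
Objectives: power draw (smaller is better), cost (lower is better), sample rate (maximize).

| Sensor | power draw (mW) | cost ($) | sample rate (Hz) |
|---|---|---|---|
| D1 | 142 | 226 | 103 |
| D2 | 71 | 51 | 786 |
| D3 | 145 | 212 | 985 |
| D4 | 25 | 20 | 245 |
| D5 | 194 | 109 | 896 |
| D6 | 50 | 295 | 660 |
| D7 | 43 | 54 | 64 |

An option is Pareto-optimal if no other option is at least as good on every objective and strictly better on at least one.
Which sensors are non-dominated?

D1: dominated by D2 (power draw 71≤142, cost 51≤226, sample rate 786≥103).
D2: not dominated.
D3: not dominated (best sample rate).
D4: not dominated (best power draw).
D5: not dominated.
D6: not dominated.
D7: dominated by D4 (power draw 25≤43, cost 20≤54, sample rate 245≥64).

D2, D3, D4, D5, D6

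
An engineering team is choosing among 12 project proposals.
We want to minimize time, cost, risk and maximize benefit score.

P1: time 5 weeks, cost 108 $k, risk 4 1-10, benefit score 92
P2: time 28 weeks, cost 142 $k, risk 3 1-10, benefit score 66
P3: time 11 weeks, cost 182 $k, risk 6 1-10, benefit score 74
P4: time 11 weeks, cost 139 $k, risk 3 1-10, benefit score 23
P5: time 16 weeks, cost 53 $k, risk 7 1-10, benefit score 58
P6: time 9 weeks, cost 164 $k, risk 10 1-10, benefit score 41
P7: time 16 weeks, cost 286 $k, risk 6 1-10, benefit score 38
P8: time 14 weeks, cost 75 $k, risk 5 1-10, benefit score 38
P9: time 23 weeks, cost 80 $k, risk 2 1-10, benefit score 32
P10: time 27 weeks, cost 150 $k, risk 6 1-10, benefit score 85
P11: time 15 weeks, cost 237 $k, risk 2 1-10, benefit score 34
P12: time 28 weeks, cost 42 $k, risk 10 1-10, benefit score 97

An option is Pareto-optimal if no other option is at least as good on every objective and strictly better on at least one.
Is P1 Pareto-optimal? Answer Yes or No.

Yes

P2: worse on time (28 vs 5).
P3: worse on time (11 vs 5).
P4: worse on time (11 vs 5).
P5: worse on time (16 vs 5).
P6: worse on time (9 vs 5).
P7: worse on time (16 vs 5).
P8: worse on time (14 vs 5).
P9: worse on time (23 vs 5).
P10: worse on time (27 vs 5).
P11: worse on time (15 vs 5).
P12: worse on time (28 vs 5).
No option is at least as good as P1 on every objective and strictly better on one.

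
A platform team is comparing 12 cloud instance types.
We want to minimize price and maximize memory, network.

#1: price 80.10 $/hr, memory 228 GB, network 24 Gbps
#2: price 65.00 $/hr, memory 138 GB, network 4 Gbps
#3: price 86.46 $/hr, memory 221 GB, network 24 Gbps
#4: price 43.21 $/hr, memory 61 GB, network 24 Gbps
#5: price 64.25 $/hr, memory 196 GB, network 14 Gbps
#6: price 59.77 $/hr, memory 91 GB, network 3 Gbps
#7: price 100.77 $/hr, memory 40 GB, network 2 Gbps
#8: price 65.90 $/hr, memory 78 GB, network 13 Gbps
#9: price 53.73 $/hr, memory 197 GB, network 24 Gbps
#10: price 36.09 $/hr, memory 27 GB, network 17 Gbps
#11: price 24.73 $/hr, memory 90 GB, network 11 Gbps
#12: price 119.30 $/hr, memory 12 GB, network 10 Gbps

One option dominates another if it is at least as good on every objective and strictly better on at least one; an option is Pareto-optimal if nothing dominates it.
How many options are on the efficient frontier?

#1: not dominated (best memory).
#2: dominated by #5 (price 64.25≤65.00, memory 196≥138, network 14≥4).
#3: dominated by #1 (price 80.10≤86.46, memory 228≥221, network 24≥24).
#4: not dominated.
#5: dominated by #9 (price 53.73≤64.25, memory 197≥196, network 24≥14).
#6: dominated by #9 (price 53.73≤59.77, memory 197≥91, network 24≥3).
#7: dominated by #1 (price 80.10≤100.77, memory 228≥40, network 24≥2).
#8: dominated by #5 (price 64.25≤65.90, memory 196≥78, network 14≥13).
#9: not dominated.
#10: not dominated.
#11: not dominated (best price).
#12: dominated by #1 (price 80.10≤119.30, memory 228≥12, network 24≥10).
Pareto-optimal: #1, #4, #9, #10, #11 → 5.

5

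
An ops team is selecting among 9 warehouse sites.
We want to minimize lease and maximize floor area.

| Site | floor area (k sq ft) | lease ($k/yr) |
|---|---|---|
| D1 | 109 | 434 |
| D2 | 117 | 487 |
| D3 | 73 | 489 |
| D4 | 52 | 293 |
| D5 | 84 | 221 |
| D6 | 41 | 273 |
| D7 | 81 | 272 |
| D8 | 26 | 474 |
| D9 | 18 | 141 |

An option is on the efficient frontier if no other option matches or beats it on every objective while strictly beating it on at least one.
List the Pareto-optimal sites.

D1: not dominated.
D2: not dominated (best floor area).
D3: dominated by D1 (floor area 109≥73, lease 434≤489).
D4: dominated by D5 (floor area 84≥52, lease 221≤293).
D5: not dominated.
D6: dominated by D5 (floor area 84≥41, lease 221≤273).
D7: dominated by D5 (floor area 84≥81, lease 221≤272).
D8: dominated by D1 (floor area 109≥26, lease 434≤474).
D9: not dominated (best lease).

D1, D2, D5, D9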